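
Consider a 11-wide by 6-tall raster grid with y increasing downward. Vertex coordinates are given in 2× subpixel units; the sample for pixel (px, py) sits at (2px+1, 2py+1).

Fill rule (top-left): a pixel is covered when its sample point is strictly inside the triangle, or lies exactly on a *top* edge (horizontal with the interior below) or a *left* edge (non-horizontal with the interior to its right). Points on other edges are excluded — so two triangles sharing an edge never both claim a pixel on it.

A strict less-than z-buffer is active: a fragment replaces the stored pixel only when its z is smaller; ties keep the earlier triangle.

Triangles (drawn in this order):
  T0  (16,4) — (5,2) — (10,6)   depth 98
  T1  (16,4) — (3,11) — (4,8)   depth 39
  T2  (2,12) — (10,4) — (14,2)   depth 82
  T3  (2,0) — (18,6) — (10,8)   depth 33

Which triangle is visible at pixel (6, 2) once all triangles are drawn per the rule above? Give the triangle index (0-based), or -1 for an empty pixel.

T0:
  2·area = 34  (B↔C swapped to make it positive)
  edge (16, 4)→(10, 6): d=(-6,2) right/bottom  bias=-1
  edge (10, 6)→(5, 2): d=(-5,-4) top-left  bias=+0
  edge (5, 2)→(16, 4): d=(11,2) right/bottom  bias=-1
    (3,1)@(7, 3): e=[24,3,7] → X
    (4,1)@(9, 3): e=[20,11,3] → X
    (5,1)@(11, 3): e=[16,19,-1] → .
    (9,1)@(19, 3): e=[0,51,-17] → .  [on edge]
    (3,2)@(7, 5): e=[12,-7,29] → .
    (4,2)@(9, 5): e=[8,1,25] → X
    (5,2)@(11, 5): e=[4,9,21] → X
    (6,2)@(13, 5): e=[0,17,17] → .  [on edge]
    (3,3)@(7, 7): e=[0,-17,51] → .  [on edge]
    (4,3)@(9, 7): e=[-4,-9,47] → .
    (5,3)@(11, 7): e=[-8,-1,43] → .
    (0,4)@(1, 9): e=[0,-51,85] → .  [on edge]
  covered (4 px):
    . . . . . . . . . . .
    . . . X X . . . . . .
    . . . . X X . . . . .
    . . . . . . . . . . .
    . . . . . . . . . . .
    . . . . . . . . . . .
T1:
  2·area = 32
  edge (16, 4)→(3, 11): d=(-13,7) right/bottom  bias=-1
  edge (3, 11)→(4, 8): d=(1,-3) top-left  bias=+0
  edge (4, 8)→(16, 4): d=(12,-4) top-left  bias=+0
    (9,1)@(19, 3): e=[-8,40,0] → .  [on edge]
    (2,2)@(5, 5): e=[64,0,-32] → .  [on edge]
    (6,2)@(13, 5): e=[8,24,0] → X  [on edge]
    (7,2)@(15, 5): e=[-6,30,8] → .
    (3,3)@(7, 7): e=[24,8,0] → X  [on edge]
    (4,3)@(9, 7): e=[10,14,8] → X
    (5,3)@(11, 7): e=[-4,20,16] → .
    (6,3)@(13, 7): e=[-18,26,24] → .
    (0,4)@(1, 9): e=[40,-8,0] → .  [on edge]
    (2,4)@(5, 9): e=[12,4,16] → X
    (3,4)@(7, 9): e=[-2,10,24] → .
    (4,4)@(9, 9): e=[-16,16,32] → .
    (1,5)@(3, 11): e=[0,0,32] → .  [on edge]
  covered (4 px):
    . . . . . . . . . . .
    . . . . . . . . . . .
    . . . . . . X . . . .
    . . . X X . . . . . .
    . . X . . . . . . . .
    . . . . . . . . . . .
T2:
  2·area = 16
  edge (2, 12)→(10, 4): d=(8,-8) top-left  bias=+0
  edge (10, 4)→(14, 2): d=(4,-2) top-left  bias=+0
  edge (14, 2)→(2, 12): d=(-12,10) right/bottom  bias=-1
    (6,0)@(13, 1): e=[0,-6,22] → .  [on edge]
    (5,1)@(11, 3): e=[0,-2,18] → .  [on edge]
    (4,2)@(9, 5): e=[0,2,14] → X  [on edge]
    (5,2)@(11, 5): e=[16,6,-6] → .
    (3,3)@(7, 7): e=[0,6,10] → X  [on edge]
    (4,3)@(9, 7): e=[16,10,-10] → .
    (2,4)@(5, 9): e=[0,10,6] → X  [on edge]
    (3,4)@(7, 9): e=[16,14,-14] → .
    (1,5)@(3, 11): e=[0,14,2] → X  [on edge]
    (2,5)@(5, 11): e=[16,18,-18] → .
  covered (4 px):
    . . . . . . . . . . .
    . . . . . . . . . . .
    . . . . X . . . . . .
    . . . X . . . . . . .
    . . X . . . . . . . .
    . X . . . . . . . . .
T3:
  2·area = 80
  edge (2, 0)→(18, 6): d=(16,6) right/bottom  bias=-1
  edge (18, 6)→(10, 8): d=(-8,2) right/bottom  bias=-1
  edge (10, 8)→(2, 0): d=(-8,-8) top-left  bias=+0
    (1,0)@(3, 1): e=[10,70,0] → X  [on edge]
    (2,0)@(5, 1): e=[-2,66,16] → .
    (1,1)@(3, 3): e=[42,54,-16] → .
    (2,1)@(5, 3): e=[30,50,0] → X  [on edge]
    (3,1)@(7, 3): e=[18,46,16] → X
    (4,1)@(9, 3): e=[6,42,32] → X
    (5,1)@(11, 3): e=[-6,38,48] → .
    (2,2)@(5, 5): e=[62,34,-16] → .
    (3,2)@(7, 5): e=[50,30,0] → X  [on edge]
    (5,2)@(11, 5): e=[26,22,32] → X
    (6,2)@(13, 5): e=[14,18,48] → X
    (7,2)@(15, 5): e=[2,14,64] → X
    (4,3)@(9, 7): e=[70,10,0] → X  [on edge]
    (5,4)@(11, 9): e=[90,-10,0] → .  [on edge]
    (6,5)@(13, 11): e=[110,-30,0] → .  [on edge]
  covered (12 px):
    . X . . . . . . . . .
    . . X X X . . . . . .
    . . . X X X X X . . .
    . . . . X X X . . . .
    . . . . . . . . . . .
    . . . . . . . . . . .

Z-buffer (winner per pixel, '.' = empty):
  . 3 . . . . . . . . .
  . . 3 3 3 . . . . . .
  . . . 3 3 3 3 3 . . .
  . . . 1 3 3 3 . . . .
  . . 1 . . . . . . . .
  . 2 . . . . . . . . .

Final: 3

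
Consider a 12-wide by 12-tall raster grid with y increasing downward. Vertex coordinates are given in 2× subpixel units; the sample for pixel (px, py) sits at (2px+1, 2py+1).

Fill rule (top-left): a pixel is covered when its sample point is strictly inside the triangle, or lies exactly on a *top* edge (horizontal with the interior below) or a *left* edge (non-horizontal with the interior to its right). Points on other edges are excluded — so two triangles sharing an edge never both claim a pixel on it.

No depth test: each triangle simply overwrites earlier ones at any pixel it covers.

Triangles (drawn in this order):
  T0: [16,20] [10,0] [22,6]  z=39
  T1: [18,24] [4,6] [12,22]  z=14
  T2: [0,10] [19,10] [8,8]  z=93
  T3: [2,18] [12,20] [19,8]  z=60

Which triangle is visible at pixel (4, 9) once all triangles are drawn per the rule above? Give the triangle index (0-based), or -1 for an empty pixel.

T0:
  2·area = 204
  edge (16, 20)→(10, 0): d=(-6,-20) top-left  bias=+0
  edge (10, 0)→(22, 6): d=(12,6) right/bottom  bias=-1
  edge (22, 6)→(16, 20): d=(-6,14) right/bottom  bias=-1
    (5,0)@(11, 1): e=[14,6,184] → #
    (6,0)@(13, 1): e=[54,-6,156] → ·
    (5,1)@(11, 3): e=[2,30,172] → #
    (6,1)@(13, 3): e=[42,18,144] → #
    (7,1)@(15, 3): e=[82,6,116] → #
    (8,1)@(17, 3): e=[122,-6,88] → ·
    (5,2)@(11, 5): e=[-10,54,160] → ·
    (6,2)@(13, 5): e=[30,42,132] → #
    (8,2)@(17, 5): e=[110,18,76] → #
    (9,2)@(19, 5): e=[150,6,48] → #
    (10,2)@(21, 5): e=[190,-6,20] → ·
    (6,3)@(13, 7): e=[18,66,120] → #
    (9,6)@(19, 13): e=[102,102,0] → ·  [on edge]
  covered (25 px):
    · · · · · # · · · · · ·
    · · · · · # # # · · · ·
    · · · · · · # # # # · ·
    · · · · · · # # # # # ·
    · · · · · · # # # # · ·
    · · · · · · · # # # · ·
    · · · · · · · # # · · ·
    · · · · · · · # # · · ·
    · · · · · · · · # · · ·
    · · · · · · · · · · · ·
    · · · · · · · · · · · ·
    · · · · · · · · · · · ·
T1:
  2·area = 80  (B↔C swapped to make it positive)
  edge (18, 24)→(12, 22): d=(-6,-2) top-left  bias=+0
  edge (12, 22)→(4, 6): d=(-8,-16) top-left  bias=+0
  edge (4, 6)→(18, 24): d=(14,18) right/bottom  bias=-1
    (3,5)@(7, 11): e=[56,8,16] → #
    (4,5)@(9, 11): e=[60,40,-20] → ·
    (3,6)@(7, 13): e=[44,-8,44] → ·
    (4,6)@(9, 13): e=[48,24,8] → #
    (5,6)@(11, 13): e=[52,56,-28] → ·
    (4,7)@(9, 15): e=[36,8,36] → #
    (5,7)@(11, 15): e=[40,40,0] → ·  [on edge]
    (4,8)@(9, 17): e=[24,-8,64] → ·
    (5,8)@(11, 17): e=[28,24,28] → #
    (6,8)@(13, 17): e=[32,56,-8] → ·
    (1,9)@(3, 19): e=[0,-120,200] → ·  [on edge]
    (5,9)@(11, 19): e=[16,8,56] → #
    (4,10)@(9, 21): e=[0,-40,120] → ·  [on edge]
    (7,11)@(15, 23): e=[0,40,40] → #  [on edge]
  covered (10 px):
    · · · · · · · · · · · ·
    · · · · · · · · · · · ·
    · · · · · · · · · · · ·
    · · · · · · · · · · · ·
    · · · · · · · · · · · ·
    · · · # · · · · · · · ·
    · · · · # · · · · · · ·
    · · · · # · · · · · · ·
    · · · · · # · · · · · ·
    · · · · · # # · · · · ·
    · · · · · · # # · · · ·
    · · · · · · · # # · · ·
T2:
  2·area = 38  (B↔C swapped to make it positive)
  edge (0, 10)→(8, 8): d=(8,-2) top-left  bias=+0
  edge (8, 8)→(19, 10): d=(11,2) right/bottom  bias=-1
  edge (19, 10)→(0, 10): d=(-19,0) right/bottom  bias=-1
    (2,4)@(5, 9): e=[2,17,19] → #
    (3,4)@(7, 9): e=[6,13,19] → #
    (4,4)@(9, 9): e=[10,9,19] → #
    (5,4)@(11, 9): e=[14,5,19] → #
    (6,4)@(13, 9): e=[18,1,19] → #
    (7,4)@(15, 9): e=[22,-3,19] → ·
    (2,5)@(5, 11): e=[18,39,-19] → ·
    (3,5)@(7, 11): e=[22,35,-19] → ·
    (4,5)@(9, 11): e=[26,31,-19] → ·
    (5,5)@(11, 11): e=[30,27,-19] → ·
    (6,5)@(13, 11): e=[34,23,-19] → ·
  covered (5 px):
    · · · · · · · · · · · ·
    · · · · · · · · · · · ·
    · · · · · · · · · · · ·
    · · · · · · · · · · · ·
    · · # # # # # · · · · ·
    · · · · · · · · · · · ·
    · · · · · · · · · · · ·
    · · · · · · · · · · · ·
    · · · · · · · · · · · ·
    · · · · · · · · · · · ·
    · · · · · · · · · · · ·
    · · · · · · · · · · · ·
T3:
  2·area = 134  (B↔C swapped to make it positive)
  edge (2, 18)→(19, 8): d=(17,-10) top-left  bias=+0
  edge (19, 8)→(12, 20): d=(-7,12) right/bottom  bias=-1
  edge (12, 20)→(2, 18): d=(-10,-2) top-left  bias=+0
    (7,5)@(15, 11): e=[11,27,96] → #
    (8,5)@(17, 11): e=[31,3,100] → #
    (9,5)@(19, 11): e=[51,-21,104] → ·
    (5,6)@(11, 13): e=[5,61,68] → #
    (6,6)@(13, 13): e=[25,37,72] → #
    (8,6)@(17, 13): e=[65,-11,80] → ·
    (4,7)@(9, 15): e=[19,71,44] → #
    (7,7)@(15, 15): e=[79,-1,56] → ·
    (2,8)@(5, 17): e=[13,105,16] → #
    (3,8)@(7, 17): e=[33,81,20] → #
    (7,8)@(15, 17): e=[113,-15,36] → ·
    (2,9)@(5, 19): e=[47,91,-4] → ·
    (3,9)@(7, 19): e=[67,67,0] → #  [on edge]
    (8,10)@(17, 21): e=[201,-67,0] → ·  [on edge]
  covered (16 px):
    · · · · · · · · · · · ·
    · · · · · · · · · · · ·
    · · · · · · · · · · · ·
    · · · · · · · · · · · ·
    · · · · · · · · · · · ·
    · · · · · · · # # · · ·
    · · · · · # # # · · · ·
    · · · · # # # · · · · ·
    · · # # # # # · · · · ·
    · · · # # # · · · · · ·
    · · · · · · · · · · · ·
    · · · · · · · · · · · ·

Z-buffer (winner per pixel, '.' = empty):
  . . . . . 0 . . . . . .
  . . . . . 0 0 0 . . . .
  . . . . . . 0 0 0 0 . .
  . . . . . . 0 0 0 0 0 .
  . . 2 2 2 2 2 0 0 0 . .
  . . . 1 . . . 3 3 0 . .
  . . . . 1 3 3 3 0 . . .
  . . . . 3 3 3 0 0 . . .
  . . 3 3 3 3 3 . 0 . . .
  . . . 3 3 3 1 . . . . .
  . . . . . . 1 1 . . . .
  . . . . . . . 1 1 . . .

Result: 3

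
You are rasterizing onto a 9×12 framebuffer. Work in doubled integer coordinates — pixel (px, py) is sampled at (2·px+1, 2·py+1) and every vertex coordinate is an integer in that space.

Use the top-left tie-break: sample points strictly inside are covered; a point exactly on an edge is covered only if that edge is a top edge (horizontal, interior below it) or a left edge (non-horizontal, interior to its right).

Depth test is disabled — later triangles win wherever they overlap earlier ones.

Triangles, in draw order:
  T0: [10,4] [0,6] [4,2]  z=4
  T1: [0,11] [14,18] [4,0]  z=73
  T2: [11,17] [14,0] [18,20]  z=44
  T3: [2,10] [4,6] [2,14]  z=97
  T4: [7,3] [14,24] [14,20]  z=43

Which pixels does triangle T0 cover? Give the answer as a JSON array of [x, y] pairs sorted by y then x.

T0:
  2·area = 32
  edge (10, 4)→(0, 6): d=(-10,2) right/bottom  bias=-1
  edge (0, 6)→(4, 2): d=(4,-4) top-left  bias=+0
  edge (4, 2)→(10, 4): d=(6,2) right/bottom  bias=-1
    (0,0)@(1, 1): e=[48,-16,0] → ·  [on edge]
    (2,0)@(5, 1): e=[40,0,-8] → ·  [on edge]
    (1,1)@(3, 3): e=[24,0,8] → #  [on edge]
    (2,1)@(5, 3): e=[20,8,4] → #
    (3,1)@(7, 3): e=[16,16,0] → ·  [on edge]
    (7,1)@(15, 3): e=[0,48,-16] → ·  [on edge]
    (0,2)@(1, 5): e=[8,0,24] → #  [on edge]
    (2,2)@(5, 5): e=[0,16,16] → ·  [on edge]
    (6,2)@(13, 5): e=[-16,48,0] → ·  [on edge]
    (0,3)@(1, 7): e=[-12,8,36] → ·
    (1,3)@(3, 7): e=[-16,16,32] → ·
  covered (4 px):
    · · · · · · · · ·
    · # # · · · · · ·
    # # · · · · · · ·
    · · · · · · · · ·
    · · · · · · · · ·
    · · · · · · · · ·
    · · · · · · · · ·
    · · · · · · · · ·
    · · · · · · · · ·
    · · · · · · · · ·
    · · · · · · · · ·
    · · · · · · · · ·
T1:
  2·area = 182  (B↔C swapped to make it positive)
  edge (0, 11)→(4, 0): d=(4,-11) top-left  bias=+0
  edge (4, 0)→(14, 18): d=(10,18) right/bottom  bias=-1
  edge (14, 18)→(0, 11): d=(-14,-7) top-left  bias=+0
    (1,1)@(3, 3): e=[1,48,133] → #
    (2,1)@(5, 3): e=[23,12,147] → #
    (3,1)@(7, 3): e=[45,-24,161] → ·
    (1,2)@(3, 5): e=[9,68,105] → #
    (3,2)@(7, 5): e=[53,-4,133] → ·
    (1,3)@(3, 7): e=[17,88,77] → #
    (3,3)@(7, 7): e=[61,16,105] → #
    (4,3)@(9, 7): e=[83,-20,119] → ·
    (0,4)@(1, 9): e=[3,144,35] → #
    (4,4)@(9, 9): e=[91,0,91] → ·  [on edge]
    (0,5)@(1, 11): e=[11,164,7] → #
    (4,5)@(9, 11): e=[99,20,63] → #
  covered (23 px):
    · · · · · · · · ·
    · # # · · · · · ·
    · # # · · · · · ·
    · # # # · · · · ·
    # # # # · · · · ·
    # # # # # · · · ·
    · · # # # # · · ·
    · · · · # # · · ·
    · · · · · · # · ·
    · · · · · · · · ·
    · · · · · · · · ·
    · · · · · · · · ·
T2:
  2·area = 128
  edge (11, 17)→(14, 0): d=(3,-17) top-left  bias=+0
  edge (14, 0)→(18, 20): d=(4,20) right/bottom  bias=-1
  edge (18, 20)→(11, 17): d=(-7,-3) top-left  bias=+0
    (7,2)@(15, 5): e=[32,0,96] → ·  [on edge]
    (6,3)@(13, 7): e=[4,48,76] → #
    (7,3)@(15, 7): e=[38,8,82] → #
    (8,3)@(17, 7): e=[72,-32,88] → ·
    (6,4)@(13, 9): e=[10,56,62] → #
    (8,4)@(17, 9): e=[78,-24,74] → ·
    (6,5)@(13, 11): e=[16,64,48] → #
    (8,5)@(17, 11): e=[84,-16,60] → ·
    (6,6)@(13, 13): e=[22,72,34] → #
    (8,6)@(17, 13): e=[90,-8,46] → ·
    (6,7)@(13, 15): e=[28,80,20] → #
    (8,7)@(17, 15): e=[96,0,32] → ·  [on edge]
    (5,8)@(11, 17): e=[0,128,0] → #  [on edge]
  covered (15 px):
    · · · · · · · · ·
    · · · · · · · · ·
    · · · · · · · · ·
    · · · · · · # # ·
    · · · · · · # # ·
    · · · · · · # # ·
    · · · · · · # # ·
    · · · · · · # # ·
    · · · · · # # # #
    · · · · · · · · #
    · · · · · · · · ·
    · · · · · · · · ·
T3:
  2·area = 8
  edge (2, 10)→(4, 6): d=(2,-4) top-left  bias=+0
  edge (4, 6)→(2, 14): d=(-2,8) right/bottom  bias=-1
  edge (2, 14)→(2, 10): d=(0,-4) top-left  bias=+0
    (1,4)@(3, 9): e=[2,2,4] → #
    (2,4)@(5, 9): e=[10,-14,12] → ·
    (1,5)@(3, 11): e=[6,-2,4] → ·
  covered (1 px):
    · · · · · · · · ·
    · · · · · · · · ·
    · · · · · · · · ·
    · · · · · · · · ·
    · # · · · · · · ·
    · · · · · · · · ·
    · · · · · · · · ·
    · · · · · · · · ·
    · · · · · · · · ·
    · · · · · · · · ·
    · · · · · · · · ·
    · · · · · · · · ·
T4:
  2·area = 28  (B↔C swapped to make it positive)
  edge (7, 3)→(14, 20): d=(7,17) right/bottom  bias=-1
  edge (14, 20)→(14, 24): d=(0,4) right/bottom  bias=-1
  edge (14, 24)→(7, 3): d=(-7,-21) top-left  bias=+0
    (3,1)@(7, 3): e=[0,28,0] → ·  [on edge]
    (4,4)@(9, 9): e=[8,20,0] → #  [on edge]
    (5,4)@(11, 9): e=[-26,12,42] → ·
    (4,5)@(9, 11): e=[22,20,-14] → ·
    (5,6)@(11, 13): e=[2,12,14] → #
    (6,6)@(13, 13): e=[-32,4,56] → ·
    (5,7)@(11, 15): e=[16,12,0] → #  [on edge]
    (6,7)@(13, 15): e=[-18,4,42] → ·
    (5,8)@(11, 17): e=[30,12,-14] → ·
    (6,9)@(13, 19): e=[10,4,14] → #
    (7,9)@(15, 19): e=[-24,-4,56] → ·
    (6,10)@(13, 21): e=[24,4,0] → #  [on edge]
  covered (5 px):
    · · · · · · · · ·
    · · · · · · · · ·
    · · · · · · · · ·
    · · · · · · · · ·
    · · · · # · · · ·
    · · · · · · · · ·
    · · · · · # · · ·
    · · · · · # · · ·
    · · · · · · · · ·
    · · · · · · # · ·
    · · · · · · # · ·
    · · · · · · · · ·

Result: [[1,1],[2,1],[0,2],[1,2]]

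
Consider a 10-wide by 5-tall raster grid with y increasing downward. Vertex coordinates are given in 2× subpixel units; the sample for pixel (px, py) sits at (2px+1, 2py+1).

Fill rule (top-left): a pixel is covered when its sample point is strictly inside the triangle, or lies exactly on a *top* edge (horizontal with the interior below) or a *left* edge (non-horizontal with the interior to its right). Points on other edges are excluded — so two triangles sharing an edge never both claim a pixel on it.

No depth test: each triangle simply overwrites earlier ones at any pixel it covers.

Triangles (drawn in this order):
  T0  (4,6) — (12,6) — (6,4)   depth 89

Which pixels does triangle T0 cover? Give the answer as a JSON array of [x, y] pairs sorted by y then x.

T0:
  2·area = 16  (B↔C swapped to make it positive)
  edge (4, 6)→(6, 4): d=(2,-2) top-left  bias=+0
  edge (6, 4)→(12, 6): d=(6,2) right/bottom  bias=-1
  edge (12, 6)→(4, 6): d=(-8,0) right/bottom  bias=-1
    (4,0)@(9, 1): e=[0,-24,40] → ·  [on edge]
    (1,1)@(3, 3): e=[-8,0,24] → ·  [on edge]
    (3,1)@(7, 3): e=[0,-8,24] → ·  [on edge]
    (2,2)@(5, 5): e=[0,8,8] → #  [on edge]
    (3,2)@(7, 5): e=[4,4,8] → #
    (4,2)@(9, 5): e=[8,0,8] → ·  [on edge]
    (1,3)@(3, 7): e=[0,24,-8] → ·  [on edge]
    (2,3)@(5, 7): e=[4,20,-8] → ·
    (3,3)@(7, 7): e=[8,16,-8] → ·
    (7,3)@(15, 7): e=[24,0,-8] → ·  [on edge]
    (0,4)@(1, 9): e=[0,40,-24] → ·  [on edge]
  covered (2 px):
    · · · · · · · · · ·
    · · · · · · · · · ·
    · · # # · · · · · ·
    · · · · · · · · · ·
    · · · · · · · · · ·

Final: [[2,2],[3,2]]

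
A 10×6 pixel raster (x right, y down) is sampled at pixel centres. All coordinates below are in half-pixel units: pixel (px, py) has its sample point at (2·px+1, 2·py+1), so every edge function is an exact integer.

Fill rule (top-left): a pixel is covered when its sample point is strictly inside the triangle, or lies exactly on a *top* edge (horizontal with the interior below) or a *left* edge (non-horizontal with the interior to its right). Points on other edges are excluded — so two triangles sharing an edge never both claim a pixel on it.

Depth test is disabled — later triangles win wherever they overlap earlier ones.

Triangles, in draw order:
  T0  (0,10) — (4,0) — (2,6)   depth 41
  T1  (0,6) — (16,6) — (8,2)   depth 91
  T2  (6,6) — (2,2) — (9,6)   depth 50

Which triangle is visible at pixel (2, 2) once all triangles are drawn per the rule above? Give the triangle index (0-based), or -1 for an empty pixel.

T0:
  2·area = 4
  edge (0, 10)→(4, 0): d=(4,-10) top-left  bias=+0
  edge (4, 0)→(2, 6): d=(-2,6) right/bottom  bias=-1
  edge (2, 6)→(0, 10): d=(-2,4) right/bottom  bias=-1
    (1,1)@(3, 3): e=[2,0,2] → .  [on edge]
    (0,4)@(1, 9): e=[6,0,-2] → .  [on edge]
  covered (0 px):
    . . . . . . . . . .
    . . . . . . . . . .
    . . . . . . . . . .
    . . . . . . . . . .
    . . . . . . . . . .
    . . . . . . . . . .
T1:
  2·area = 64  (B↔C swapped to make it positive)
  edge (0, 6)→(8, 2): d=(8,-4) top-left  bias=+0
  edge (8, 2)→(16, 6): d=(8,4) right/bottom  bias=-1
  edge (16, 6)→(0, 6): d=(-16,0) right/bottom  bias=-1
    (3,1)@(7, 3): e=[4,12,48] → X
    (4,1)@(9, 3): e=[12,4,48] → X
    (5,1)@(11, 3): e=[20,-4,48] → .
    (1,2)@(3, 5): e=[4,44,16] → X
    (2,2)@(5, 5): e=[12,36,16] → X
    (5,2)@(11, 5): e=[36,12,16] → X
    (6,2)@(13, 5): e=[44,4,16] → X
    (7,2)@(15, 5): e=[52,-4,16] → .
    (1,3)@(3, 7): e=[20,60,-16] → .
    (2,3)@(5, 7): e=[28,52,-16] → .
    (3,3)@(7, 7): e=[36,44,-16] → .
    (4,3)@(9, 7): e=[44,36,-16] → .
  covered (8 px):
    . . . . . . . . . .
    . . . X X . . . . .
    . X X X X X X . . .
    . . . . . . . . . .
    . . . . . . . . . .
    . . . . . . . . . .
T2:
  2·area = 12
  edge (6, 6)→(2, 2): d=(-4,-4) top-left  bias=+0
  edge (2, 2)→(9, 6): d=(7,4) right/bottom  bias=-1
  edge (9, 6)→(6, 6): d=(-3,0) right/bottom  bias=-1
    (0,0)@(1, 1): e=[0,-3,15] → .  [on edge]
    (1,1)@(3, 3): e=[0,3,9] → X  [on edge]
    (2,1)@(5, 3): e=[8,-5,9] → .
    (1,2)@(3, 5): e=[-8,17,3] → .
    (2,2)@(5, 5): e=[0,9,3] → X  [on edge]
    (3,2)@(7, 5): e=[8,1,3] → X
    (4,2)@(9, 5): e=[16,-7,3] → .
    (2,3)@(5, 7): e=[-8,23,-3] → .
    (3,3)@(7, 7): e=[0,15,-3] → .  [on edge]
    (4,4)@(9, 9): e=[0,21,-9] → .  [on edge]
    (5,5)@(11, 11): e=[0,27,-15] → .  [on edge]
  covered (3 px):
    . . . . . . . . . .
    . X . . . . . . . .
    . . X X . . . . . .
    . . . . . . . . . .
    . . . . . . . . . .
    . . . . . . . . . .

Z-buffer (winner per pixel, '.' = empty):
  . . . . . . . . . .
  . 2 . 1 1 . . . . .
  . 1 2 2 1 1 1 . . .
  . . . . . . . . . .
  . . . . . . . . . .
  . . . . . . . . . .

Result: 2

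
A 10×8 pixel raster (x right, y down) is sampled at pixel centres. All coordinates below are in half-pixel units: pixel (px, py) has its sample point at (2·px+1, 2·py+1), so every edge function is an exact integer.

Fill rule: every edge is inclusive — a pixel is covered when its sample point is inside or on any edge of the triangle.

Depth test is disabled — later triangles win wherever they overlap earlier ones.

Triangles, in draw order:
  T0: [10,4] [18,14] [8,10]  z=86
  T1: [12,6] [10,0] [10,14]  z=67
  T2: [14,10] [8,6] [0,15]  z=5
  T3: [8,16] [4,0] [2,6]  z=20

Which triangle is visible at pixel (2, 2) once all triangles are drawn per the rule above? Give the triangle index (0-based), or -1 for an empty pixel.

T0:
  2·area = 68
  edge (10, 4)→(18, 14): d=(8,10) inclusive
  edge (18, 14)→(8, 10): d=(-10,-4) inclusive
  edge (8, 10)→(10, 4): d=(2,-6) inclusive
    (5,0)@(11, 1): e=[-34,102,0] → .  [on edge]
    (4,3)@(9, 7): e=[34,34,0] → X  [on edge]
    (5,3)@(11, 7): e=[14,42,12] → X
    (6,3)@(13, 7): e=[-6,50,24] → .
    (4,4)@(9, 9): e=[50,14,4] → X
    (6,4)@(13, 9): e=[10,30,28] → X
    (7,4)@(15, 9): e=[-10,38,40] → .
    (4,5)@(9, 11): e=[66,-6,8] → .
    (5,5)@(11, 11): e=[46,2,20] → X
    (7,5)@(15, 11): e=[6,18,44] → X
    (8,5)@(17, 11): e=[-14,26,56] → .
    (3,6)@(7, 13): e=[102,-34,0] → .  [on edge]
  covered (9 px):
    . . . . . . . . . .
    . . . . . . . . . .
    . . . . . . . . . .
    . . . . X X . . . .
    . . . . X X X . . .
    . . . . . X X X . .
    . . . . . . . . X .
    . . . . . . . . . .
T1:
  2·area = 28  (B↔C swapped to make it positive)
  edge (12, 6)→(10, 14): d=(-2,8) inclusive
  edge (10, 14)→(10, 0): d=(0,-14) inclusive
  edge (10, 0)→(12, 6): d=(2,6) inclusive
    (5,1)@(11, 3): e=[14,14,0] → X  [on edge]
    (6,1)@(13, 3): e=[-2,42,-12] → .
    (5,2)@(11, 5): e=[10,14,4] → X
    (6,2)@(13, 5): e=[-6,42,-8] → .
    (5,3)@(11, 7): e=[6,14,8] → X
    (6,3)@(13, 7): e=[-10,42,-4] → .
    (5,4)@(11, 9): e=[2,14,12] → X
    (6,4)@(13, 9): e=[-14,42,0] → .  [on edge]
    (5,5)@(11, 11): e=[-2,14,16] → .
    (7,7)@(15, 15): e=[-42,70,0] → .  [on edge]
  covered (4 px):
    . . . . . . . . . .
    . . . . . X . . . .
    . . . . . X . . . .
    . . . . . X . . . .
    . . . . . X . . . .
    . . . . . . . . . .
    . . . . . . . . . .
    . . . . . . . . . .
T2:
  2·area = 86  (B↔C swapped to make it positive)
  edge (14, 10)→(0, 15): d=(-14,5) inclusive
  edge (0, 15)→(8, 6): d=(8,-9) inclusive
  edge (8, 6)→(14, 10): d=(6,4) inclusive
    (4,3)@(9, 7): e=[67,17,2] → X
    (5,3)@(11, 7): e=[57,35,-6] → .
    (3,4)@(7, 9): e=[49,15,22] → X
    (5,4)@(11, 9): e=[29,51,6] → X
    (6,4)@(13, 9): e=[19,69,-2] → .
    (2,5)@(5, 11): e=[31,13,42] → X
    (6,5)@(13, 11): e=[-9,85,10] → .
    (1,6)@(3, 13): e=[13,11,62] → X
    (3,6)@(7, 13): e=[-7,47,46] → .
    (4,6)@(9, 13): e=[-17,65,38] → .
    (5,6)@(11, 13): e=[-27,83,30] → .
    (1,7)@(3, 15): e=[-15,27,74] → .
  covered (10 px):
    . . . . . . . . . .
    . . . . . . . . . .
    . . . . . . . . . .
    . . . . X . . . . .
    . . . X X X . . . .
    . . X X X X . . . .
    . X X . . . . . . .
    . . . . . . . . . .
T3:
  2·area = 56  (B↔C swapped to make it positive)
  edge (8, 16)→(2, 6): d=(-6,-10) inclusive
  edge (2, 6)→(4, 0): d=(2,-6) inclusive
  edge (4, 0)→(8, 16): d=(4,16) inclusive
    (1,1)@(3, 3): e=[28,0,28] → X  [on edge]
    (2,1)@(5, 3): e=[48,12,-4] → .
    (1,2)@(3, 5): e=[16,4,36] → X
    (2,2)@(5, 5): e=[36,16,4] → X
    (3,2)@(7, 5): e=[56,28,-28] → .
    (1,3)@(3, 7): e=[4,8,44] → X
    (3,3)@(7, 7): e=[44,32,-20] → .
    (0,4)@(1, 9): e=[-28,0,84] → .  [on edge]
    (1,4)@(3, 9): e=[-8,12,52] → .
    (2,4)@(5, 9): e=[12,24,20] → X
    (3,4)@(7, 9): e=[32,36,-12] → .
    (2,5)@(5, 11): e=[0,28,28] → X  [on edge]
  covered (8 px):
    . . . . . . . . . .
    . X . . . . . . . .
    . X X . . . . . . .
    . X X . . . . . . .
    . . X . . . . . . .
    . . X . . . . . . .
    . . . X . . . . . .
    . . . . . . . . . .

Z-buffer (winner per pixel, '.' = empty):
  . . . . . . . . . .
  . 3 . . . 1 . . . .
  . 3 3 . . 1 . . . .
  . 3 3 . 2 1 . . . .
  . . 3 2 2 2 0 . . .
  . . 3 2 2 2 0 0 . .
  . 2 2 3 . . . . 0 .
  . . . . . . . . . .

Final: 3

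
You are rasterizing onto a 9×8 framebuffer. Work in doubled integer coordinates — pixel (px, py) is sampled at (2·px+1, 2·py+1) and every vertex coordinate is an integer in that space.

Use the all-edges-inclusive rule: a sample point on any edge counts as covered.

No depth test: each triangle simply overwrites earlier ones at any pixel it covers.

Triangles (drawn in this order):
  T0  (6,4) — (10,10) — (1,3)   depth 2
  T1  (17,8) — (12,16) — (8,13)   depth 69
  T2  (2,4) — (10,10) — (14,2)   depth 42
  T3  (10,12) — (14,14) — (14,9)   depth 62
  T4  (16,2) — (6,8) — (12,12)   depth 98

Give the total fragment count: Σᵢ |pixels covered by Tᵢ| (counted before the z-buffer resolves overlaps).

T0:
  2·area = 26
  edge (6, 4)→(10, 10): d=(4,6) inclusive
  edge (10, 10)→(1, 3): d=(-9,-7) inclusive
  edge (1, 3)→(6, 4): d=(5,1) inclusive
    (0,1)@(1, 3): e=[26,0,0] → #  [on edge]
    (1,1)@(3, 3): e=[14,14,-2] → ·
    (0,2)@(1, 5): e=[34,-18,10] → ·
    (2,2)@(5, 5): e=[10,10,6] → #
    (3,2)@(7, 5): e=[-2,24,4] → ·
    (5,2)@(11, 5): e=[-26,52,0] → ·  [on edge]
    (2,3)@(5, 7): e=[18,-8,16] → ·
    (3,3)@(7, 7): e=[6,6,14] → #
    (4,3)@(9, 7): e=[-6,20,12] → ·
    (3,4)@(7, 9): e=[14,-12,24] → ·
    (4,4)@(9, 9): e=[2,2,22] → #
    (5,4)@(11, 9): e=[-10,16,20] → ·
  covered (4 px):
    · · · · · · · · ·
    # · · · · · · · ·
    · · # · · · · · ·
    · · · # · · · · ·
    · · · · # · · · ·
    · · · · · · · · ·
    · · · · · · · · ·
    · · · · · · · · ·
T1:
  2·area = 47
  edge (17, 8)→(12, 16): d=(-5,8) inclusive
  edge (12, 16)→(8, 13): d=(-4,-3) inclusive
  edge (8, 13)→(17, 8): d=(9,-5) inclusive
    (6,5)@(13, 11): e=[17,23,7] → #
    (7,5)@(15, 11): e=[1,29,17] → #
    (8,5)@(17, 11): e=[-15,35,27] → ·
    (4,6)@(9, 13): e=[39,3,5] → #
    (5,6)@(11, 13): e=[23,9,15] → #
    (7,6)@(15, 13): e=[-9,21,35] → ·
    (4,7)@(9, 15): e=[29,-5,23] → ·
    (5,7)@(11, 15): e=[13,1,33] → #
    (6,7)@(13, 15): e=[-3,7,43] → ·
  covered (6 px):
    · · · · · · · · ·
    · · · · · · · · ·
    · · · · · · · · ·
    · · · · · · · · ·
    · · · · · · · · ·
    · · · · · · # # ·
    · · · · # # # · ·
    · · · · · # · · ·
T2:
  2·area = 88  (B↔C swapped to make it positive)
  edge (2, 4)→(14, 2): d=(12,-2) inclusive
  edge (14, 2)→(10, 10): d=(-4,8) inclusive
  edge (10, 10)→(2, 4): d=(-8,-6) inclusive
    (4,1)@(9, 3): e=[2,36,50] → #
    (5,1)@(11, 3): e=[6,20,62] → #
    (6,1)@(13, 3): e=[10,4,74] → #
    (7,1)@(15, 3): e=[14,-12,86] → ·
    (2,2)@(5, 5): e=[18,60,10] → #
    (3,2)@(7, 5): e=[22,44,22] → #
    (6,2)@(13, 5): e=[34,-4,58] → ·
    (2,3)@(5, 7): e=[42,52,-6] → ·
    (3,3)@(7, 7): e=[46,36,6] → #
    (6,3)@(13, 7): e=[58,-12,42] → ·
    (3,4)@(7, 9): e=[70,28,-10] → ·
    (4,4)@(9, 9): e=[74,12,2] → #
  covered (11 px):
    · · · · · · · · ·
    · · · · # # # · ·
    · · # # # # · · ·
    · · · # # # · · ·
    · · · · # · · · ·
    · · · · · · · · ·
    · · · · · · · · ·
    · · · · · · · · ·
T3:
  2·area = 20  (B↔C swapped to make it positive)
  edge (10, 12)→(14, 9): d=(4,-3) inclusive
  edge (14, 9)→(14, 14): d=(0,5) inclusive
  edge (14, 14)→(10, 12): d=(-4,-2) inclusive
    (6,5)@(13, 11): e=[5,5,10] → #
    (7,5)@(15, 11): e=[11,-5,14] → ·
    (6,6)@(13, 13): e=[13,5,2] → #
    (7,6)@(15, 13): e=[19,-5,6] → ·
    (6,7)@(13, 15): e=[21,5,-6] → ·
  covered (2 px):
    · · · · · · · · ·
    · · · · · · · · ·
    · · · · · · · · ·
    · · · · · · · · ·
    · · · · · · · · ·
    · · · · · · # · ·
    · · · · · · # · ·
    · · · · · · · · ·
T4:
  2·area = 76  (B↔C swapped to make it positive)
  edge (16, 2)→(12, 12): d=(-4,10) inclusive
  edge (12, 12)→(6, 8): d=(-6,-4) inclusive
  edge (6, 8)→(16, 2): d=(10,-6) inclusive
    (7,1)@(15, 3): e=[6,66,4] → #
    (8,1)@(17, 3): e=[-14,74,16] → ·
    (5,2)@(11, 5): e=[38,38,0] → #  [on edge]
    (6,2)@(13, 5): e=[18,46,12] → #
    (7,2)@(15, 5): e=[-2,54,24] → ·
    (4,3)@(9, 7): e=[50,18,8] → #
    (7,3)@(15, 7): e=[-10,42,44] → ·
    (4,4)@(9, 9): e=[42,6,28] → #
    (7,4)@(15, 9): e=[-18,30,64] → ·
    (0,5)@(1, 11): e=[114,-38,0] → ·  [on edge]
    (4,5)@(9, 11): e=[34,-6,48] → ·
    (5,5)@(11, 11): e=[14,2,60] → #
  covered (10 px):
    · · · · · · · · ·
    · · · · · · · # ·
    · · · · · # # · ·
    · · · · # # # · ·
    · · · · # # # · ·
    · · · · · # · · ·
    · · · · · · · · ·
    · · · · · · · · ·

Answer: 33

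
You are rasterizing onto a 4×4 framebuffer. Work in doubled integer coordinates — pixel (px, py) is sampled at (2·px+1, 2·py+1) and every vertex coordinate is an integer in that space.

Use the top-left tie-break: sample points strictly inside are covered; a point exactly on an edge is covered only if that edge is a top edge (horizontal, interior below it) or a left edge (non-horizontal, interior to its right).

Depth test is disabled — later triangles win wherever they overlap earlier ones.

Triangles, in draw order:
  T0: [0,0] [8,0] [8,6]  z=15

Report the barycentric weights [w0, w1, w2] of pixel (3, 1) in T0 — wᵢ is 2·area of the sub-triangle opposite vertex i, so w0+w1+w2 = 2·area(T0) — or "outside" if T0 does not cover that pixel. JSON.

T0:
  2·area = 48
  edge (0, 0)→(8, 0): d=(8,0) top-left  bias=+0
  edge (8, 0)→(8, 6): d=(0,6) right/bottom  bias=-1
  edge (8, 6)→(0, 0): d=(-8,-6) top-left  bias=+0
    (1,0)@(3, 1): e=[8,30,10] → █
    (2,0)@(5, 1): e=[8,18,22] → █
    (3,0)@(7, 1): e=[8,6,34] → █
    (1,1)@(3, 3): e=[24,30,-6] → ·
    (2,1)@(5, 3): e=[24,18,6] → █
    (2,2)@(5, 5): e=[40,18,-10] → ·
    (3,2)@(7, 5): e=[40,6,2] → █
    (3,3)@(7, 7): e=[56,6,-14] → ·
  covered (6 px):
    · █ █ █
    · · █ █
    · · · █
    · · · ·

Answer: [6,18,24]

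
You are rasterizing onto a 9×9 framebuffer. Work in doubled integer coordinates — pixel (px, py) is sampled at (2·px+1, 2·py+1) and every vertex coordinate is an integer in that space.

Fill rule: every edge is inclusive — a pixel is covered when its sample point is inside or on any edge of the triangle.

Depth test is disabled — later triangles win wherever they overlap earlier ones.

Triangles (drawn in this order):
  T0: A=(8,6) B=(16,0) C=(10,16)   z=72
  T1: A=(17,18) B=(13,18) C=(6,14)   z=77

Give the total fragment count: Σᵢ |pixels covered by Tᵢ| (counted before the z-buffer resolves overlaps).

T0:
  2·area = 92
  edge (8, 6)→(16, 0): d=(8,-6) inclusive
  edge (16, 0)→(10, 16): d=(-6,16) inclusive
  edge (10, 16)→(8, 6): d=(-2,-10) inclusive
    (3,0)@(7, 1): e=[-46,138,0] → ·  [on edge]
    (7,0)@(15, 1): e=[2,10,80] → #
    (8,0)@(17, 1): e=[14,-22,100] → ·
    (6,1)@(13, 3): e=[6,30,56] → #
    (7,1)@(15, 3): e=[18,-2,76] → ·
    (5,2)@(11, 5): e=[10,50,32] → #
    (7,2)@(15, 5): e=[34,-14,72] → ·
    (4,3)@(9, 7): e=[14,70,8] → #
    (7,3)@(15, 7): e=[50,-26,68] → ·
    (4,4)@(9, 9): e=[30,58,4] → #
    (6,4)@(13, 9): e=[54,-6,44] → ·
    (4,5)@(9, 11): e=[46,46,0] → #  [on edge]
  covered (12 px):
    · · · · · · · # ·
    · · · · · · # · ·
    · · · · · # # · ·
    · · · · # # # · ·
    · · · · # # · · ·
    · · · · # # · · ·
    · · · · · # · · ·
    · · · · · · · · ·
    · · · · · · · · ·
T1:
  2·area = 16
  edge (17, 18)→(13, 18): d=(-4,0) inclusive
  edge (13, 18)→(6, 14): d=(-7,-4) inclusive
  edge (6, 14)→(17, 18): d=(11,4) inclusive
    (6,8)@(13, 17): e=[4,7,5] → #
    (7,8)@(15, 17): e=[4,15,-3] → ·
  covered (1 px):
    · · · · · · · · ·
    · · · · · · · · ·
    · · · · · · · · ·
    · · · · · · · · ·
    · · · · · · · · ·
    · · · · · · · · ·
    · · · · · · · · ·
    · · · · · · · · ·
    · · · · · · # · ·

Result: 13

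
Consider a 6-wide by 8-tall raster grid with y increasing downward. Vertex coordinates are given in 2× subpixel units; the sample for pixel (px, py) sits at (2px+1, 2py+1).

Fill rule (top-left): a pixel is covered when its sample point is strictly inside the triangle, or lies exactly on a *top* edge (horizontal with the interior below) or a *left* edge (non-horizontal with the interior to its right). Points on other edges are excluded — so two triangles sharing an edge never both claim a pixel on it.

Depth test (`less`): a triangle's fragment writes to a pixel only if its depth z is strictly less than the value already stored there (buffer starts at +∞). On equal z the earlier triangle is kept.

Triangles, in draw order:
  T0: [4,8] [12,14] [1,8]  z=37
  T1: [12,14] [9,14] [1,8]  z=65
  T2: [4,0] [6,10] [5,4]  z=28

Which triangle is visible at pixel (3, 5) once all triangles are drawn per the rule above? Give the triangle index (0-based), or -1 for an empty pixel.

T0:
  2·area = 18
  edge (4, 8)→(12, 14): d=(8,6) right/bottom  bias=-1
  edge (12, 14)→(1, 8): d=(-11,-6) top-left  bias=+0
  edge (1, 8)→(4, 8): d=(3,0) top-left  bias=+0
    (1,4)@(3, 9): e=[14,1,3] → #
    (2,4)@(5, 9): e=[2,13,3] → #
    (3,4)@(7, 9): e=[-10,25,3] → ·
    (1,5)@(3, 11): e=[30,-21,9] → ·
    (2,5)@(5, 11): e=[18,-9,9] → ·
    (3,5)@(7, 11): e=[6,3,9] → #
    (4,5)@(9, 11): e=[-6,15,9] → ·
    (3,6)@(7, 13): e=[22,-19,15] → ·
  covered (3 px):
    · · · · · ·
    · · · · · ·
    · · · · · ·
    · · · · · ·
    · # # · · ·
    · · · # · ·
    · · · · · ·
    · · · · · ·
T1:
  2·area = 18
  edge (12, 14)→(9, 14): d=(-3,0) right/bottom  bias=-1
  edge (9, 14)→(1, 8): d=(-8,-6) top-left  bias=+0
  edge (1, 8)→(12, 14): d=(11,6) right/bottom  bias=-1
    (2,5)@(5, 11): e=[9,0,9] → #  [on edge]
    (3,5)@(7, 11): e=[9,12,-3] → ·
    (2,6)@(5, 13): e=[3,-16,31] → ·
    (4,6)@(9, 13): e=[3,8,7] → #
    (5,6)@(11, 13): e=[3,20,-5] → ·
    (4,7)@(9, 15): e=[-3,-8,29] → ·
  covered (2 px):
    · · · · · ·
    · · · · · ·
    · · · · · ·
    · · · · · ·
    · · · · · ·
    · · # · · ·
    · · · · # ·
    · · · · · ·
T2:
  2·area = 2  (B↔C swapped to make it positive)
  edge (4, 0)→(5, 4): d=(1,4) right/bottom  bias=-1
  edge (5, 4)→(6, 10): d=(1,6) right/bottom  bias=-1
  edge (6, 10)→(4, 0): d=(-2,-10) top-left  bias=+0
    (2,2)@(5, 5): e=[1,1,0] → #  [on edge]
    (3,2)@(7, 5): e=[-7,-11,20] → ·
    (2,3)@(5, 7): e=[3,3,-4] → ·
    (3,7)@(7, 15): e=[3,-1,0] → ·  [on edge]
  covered (1 px):
    · · · · · ·
    · · · · · ·
    · · # · · ·
    · · · · · ·
    · · · · · ·
    · · · · · ·
    · · · · · ·
    · · · · · ·

Z-buffer (winner per pixel, '.' = empty):
  . . . . . .
  . . . . . .
  . . 2 . . .
  . . . . . .
  . 0 0 . . .
  . . 1 0 . .
  . . . . 1 .
  . . . . . .

Answer: 0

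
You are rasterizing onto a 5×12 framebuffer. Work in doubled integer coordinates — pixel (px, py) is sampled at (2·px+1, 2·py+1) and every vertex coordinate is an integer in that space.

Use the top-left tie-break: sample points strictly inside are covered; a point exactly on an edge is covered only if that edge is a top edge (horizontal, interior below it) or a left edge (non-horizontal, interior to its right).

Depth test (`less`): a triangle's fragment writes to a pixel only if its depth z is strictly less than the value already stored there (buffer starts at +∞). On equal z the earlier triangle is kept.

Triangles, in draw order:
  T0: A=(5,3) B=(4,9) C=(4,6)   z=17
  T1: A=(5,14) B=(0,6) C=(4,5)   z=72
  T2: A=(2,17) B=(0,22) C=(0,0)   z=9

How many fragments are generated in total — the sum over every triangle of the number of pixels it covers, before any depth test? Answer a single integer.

T0:
  2·area = 3
  edge (5, 3)→(4, 9): d=(-1,6) right/bottom  bias=-1
  edge (4, 9)→(4, 6): d=(0,-3) top-left  bias=+0
  edge (4, 6)→(5, 3): d=(1,-3) top-left  bias=+0
    (2,1)@(5, 3): e=[0,3,0] → ·  [on edge]
    (1,4)@(3, 9): e=[6,-3,0] → ·  [on edge]
    (0,7)@(1, 15): e=[12,-9,0] → ·  [on edge]
    (1,7)@(3, 15): e=[0,-3,6] → ·  [on edge]
  covered (0 px):
    · · · · ·
    · · · · ·
    · · · · ·
    · · · · ·
    · · · · ·
    · · · · ·
    · · · · ·
    · · · · ·
    · · · · ·
    · · · · ·
    · · · · ·
    · · · · ·
T1:
  2·area = 37
  edge (5, 14)→(0, 6): d=(-5,-8) top-left  bias=+0
  edge (0, 6)→(4, 5): d=(4,-1) top-left  bias=+0
  edge (4, 5)→(5, 14): d=(1,9) right/bottom  bias=-1
    (0,3)@(1, 7): e=[3,5,29] → #
    (1,3)@(3, 7): e=[19,7,11] → #
    (2,3)@(5, 7): e=[35,9,-7] → ·
    (0,4)@(1, 9): e=[-7,13,31] → ·
    (1,4)@(3, 9): e=[9,15,13] → #
    (2,4)@(5, 9): e=[25,17,-5] → ·
    (1,5)@(3, 11): e=[-1,23,15] → ·
  covered (3 px):
    · · · · ·
    · · · · ·
    · · · · ·
    # # · · ·
    · # · · ·
    · · · · ·
    · · · · ·
    · · · · ·
    · · · · ·
    · · · · ·
    · · · · ·
    · · · · ·
T2:
  2·area = 44
  edge (2, 17)→(0, 22): d=(-2,5) right/bottom  bias=-1
  edge (0, 22)→(0, 0): d=(0,-22) top-left  bias=+0
  edge (0, 0)→(2, 17): d=(2,17) right/bottom  bias=-1
    (0,4)@(1, 9): e=[21,22,1] → #
    (1,4)@(3, 9): e=[11,66,-33] → ·
    (0,5)@(1, 11): e=[17,22,5] → #
    (1,5)@(3, 11): e=[7,66,-29] → ·
    (0,6)@(1, 13): e=[13,22,9] → #
    (1,6)@(3, 13): e=[3,66,-25] → ·
    (0,7)@(1, 15): e=[9,22,13] → #
    (1,7)@(3, 15): e=[-1,66,-21] → ·
    (0,8)@(1, 17): e=[5,22,17] → #
    (1,8)@(3, 17): e=[-5,66,-17] → ·
    (0,9)@(1, 19): e=[1,22,21] → #
    (1,9)@(3, 19): e=[-9,66,-13] → ·
  covered (6 px):
    · · · · ·
    · · · · ·
    · · · · ·
    · · · · ·
    # · · · ·
    # · · · ·
    # · · · ·
    # · · · ·
    # · · · ·
    # · · · ·
    · · · · ·
    · · · · ·

Answer: 9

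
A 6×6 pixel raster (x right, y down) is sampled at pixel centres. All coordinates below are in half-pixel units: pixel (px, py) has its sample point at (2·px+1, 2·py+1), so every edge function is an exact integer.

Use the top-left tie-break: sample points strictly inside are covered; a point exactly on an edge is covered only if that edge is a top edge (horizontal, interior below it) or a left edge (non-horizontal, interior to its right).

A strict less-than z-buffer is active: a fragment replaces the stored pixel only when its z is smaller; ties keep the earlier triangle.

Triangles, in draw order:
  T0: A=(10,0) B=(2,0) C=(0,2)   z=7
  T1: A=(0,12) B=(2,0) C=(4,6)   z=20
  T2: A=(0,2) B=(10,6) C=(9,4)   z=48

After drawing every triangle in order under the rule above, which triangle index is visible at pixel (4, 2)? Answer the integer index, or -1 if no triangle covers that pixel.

T0:
  2·area = 16  (B↔C swapped to make it positive)
  edge (10, 0)→(0, 2): d=(-10,2) right/bottom  bias=-1
  edge (0, 2)→(2, 0): d=(2,-2) top-left  bias=+0
  edge (2, 0)→(10, 0): d=(8,0) top-left  bias=+0
    (0,0)@(1, 1): e=[8,0,8] → #  [on edge]
    (1,0)@(3, 1): e=[4,4,8] → #
    (2,0)@(5, 1): e=[0,8,8] → ·  [on edge]
    (0,1)@(1, 3): e=[-12,4,24] → ·
    (1,1)@(3, 3): e=[-16,8,24] → ·
  covered (2 px):
    # # · · · ·
    · · · · · ·
    · · · · · ·
    · · · · · ·
    · · · · · ·
    · · · · · ·
T1:
  2·area = 36
  edge (0, 12)→(2, 0): d=(2,-12) top-left  bias=+0
  edge (2, 0)→(4, 6): d=(2,6) right/bottom  bias=-1
  edge (4, 6)→(0, 12): d=(-4,6) right/bottom  bias=-1
    (1,1)@(3, 3): e=[18,0,18] → ·  [on edge]
    (1,2)@(3, 5): e=[22,4,10] → #
    (2,2)@(5, 5): e=[46,-8,-2] → ·
    (0,3)@(1, 7): e=[2,20,14] → #
    (2,3)@(5, 7): e=[50,-4,-10] → ·
    (0,4)@(1, 9): e=[6,24,6] → #
    (1,4)@(3, 9): e=[30,12,-6] → ·
    (2,4)@(5, 9): e=[54,0,-18] → ·  [on edge]
    (0,5)@(1, 11): e=[10,28,-2] → ·
  covered (4 px):
    · · · · · ·
    · · · · · ·
    · # · · · ·
    # # · · · ·
    # · · · · ·
    · · · · · ·
T2:
  2·area = 16  (B↔C swapped to make it positive)
  edge (0, 2)→(9, 4): d=(9,2) right/bottom  bias=-1
  edge (9, 4)→(10, 6): d=(1,2) right/bottom  bias=-1
  edge (10, 6)→(0, 2): d=(-10,-4) top-left  bias=+0
    (1,1)@(3, 3): e=[3,11,2] → #
    (2,1)@(5, 3): e=[-1,7,10] → ·
    (1,2)@(3, 5): e=[21,13,-18] → ·
    (4,2)@(9, 5): e=[9,1,6] → #
    (5,2)@(11, 5): e=[5,-3,14] → ·
    (4,3)@(9, 7): e=[27,3,-14] → ·
  covered (2 px):
    · · · · · ·
    · # · · · ·
    · · · · # ·
    · · · · · ·
    · · · · · ·
    · · · · · ·

Z-buffer (winner per pixel, '.' = empty):
  0 0 . . . .
  . 2 . . . .
  . 1 . . 2 .
  1 1 . . . .
  1 . . . . .
  . . . . . .

Result: 2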